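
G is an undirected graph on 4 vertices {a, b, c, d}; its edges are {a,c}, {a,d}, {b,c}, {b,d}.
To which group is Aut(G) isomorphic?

Every vertex has degree 2 and the graph is connected, so G is the 4-cycle C_4. C_4 has 4 rotations and 4 reflections, so Aut(C_4) ≅ D_4 of order 8.

D_4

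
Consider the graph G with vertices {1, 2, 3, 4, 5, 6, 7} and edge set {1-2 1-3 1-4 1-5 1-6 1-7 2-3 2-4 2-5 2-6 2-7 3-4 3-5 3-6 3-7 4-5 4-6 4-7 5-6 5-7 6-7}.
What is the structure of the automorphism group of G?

Every vertex has degree 6, so G is the complete graph K_7. Every bijection on the vertex set is an automorphism of K_7; hence Aut(K_7) ≅ S_7, order 5040.

S_7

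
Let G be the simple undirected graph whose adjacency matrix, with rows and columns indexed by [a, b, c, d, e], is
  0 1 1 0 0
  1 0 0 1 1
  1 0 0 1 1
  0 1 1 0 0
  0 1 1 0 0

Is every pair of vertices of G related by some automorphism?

Automorphisms preserve degree, but G has vertices of degree 2 and vertices of degree 3; no automorphism maps one to the other, so G is not vertex-transitive.

No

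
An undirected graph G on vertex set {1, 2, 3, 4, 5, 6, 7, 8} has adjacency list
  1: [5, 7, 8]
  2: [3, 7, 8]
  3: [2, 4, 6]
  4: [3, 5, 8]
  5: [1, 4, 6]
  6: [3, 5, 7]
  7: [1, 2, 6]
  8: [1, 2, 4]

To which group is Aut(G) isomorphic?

the hyperoctahedral group B_3

G is 3-regular and bipartite on 2^3 = 8 vertices with girth 4; it is the hypercube graph Q_3. The symmetry group of the 3-cube is the hyperoctahedral group B_3 = Z_2 ≀ S_3, of order 2^3·3! = 48.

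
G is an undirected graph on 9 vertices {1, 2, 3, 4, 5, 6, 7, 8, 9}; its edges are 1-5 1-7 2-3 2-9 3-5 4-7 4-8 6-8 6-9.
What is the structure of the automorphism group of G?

D_9

Every vertex has degree 2 and the graph is connected, so G is the 9-cycle C_9. C_9 has 9 rotations and 9 reflections, so Aut(C_9) ≅ D_9 of order 18.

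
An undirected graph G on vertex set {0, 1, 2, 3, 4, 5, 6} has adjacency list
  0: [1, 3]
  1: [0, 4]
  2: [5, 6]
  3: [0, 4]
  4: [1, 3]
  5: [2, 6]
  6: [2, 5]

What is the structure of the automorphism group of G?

G has two connected components, {0, 1, 3, 4} and {2, 5, 6}; each is 2-regular, so G = C_4 ⊔ C_3. No automorphism exchanges components of different sizes, hence Aut(G) is the direct product D_4 × D_3, order 48.

D_4 × D_3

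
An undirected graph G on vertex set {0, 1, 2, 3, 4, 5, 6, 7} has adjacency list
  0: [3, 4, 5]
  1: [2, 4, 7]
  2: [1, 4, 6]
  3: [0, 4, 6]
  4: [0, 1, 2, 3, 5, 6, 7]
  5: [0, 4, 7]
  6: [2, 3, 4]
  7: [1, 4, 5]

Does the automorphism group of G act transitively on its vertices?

Vertex 4 is the only vertex of degree 7, so every automorphism fixes it; G is not vertex-transitive.

No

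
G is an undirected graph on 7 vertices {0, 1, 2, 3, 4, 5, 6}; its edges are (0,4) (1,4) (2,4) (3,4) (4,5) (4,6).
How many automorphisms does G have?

720

Vertex 4 has degree 6 and every other vertex has degree 1, so G is the star K_{1,6} with centre 4. Any automorphism fixes the centre and permutes the 6 leaves freely, so Aut(G) ≅ S_6 of order 6! = 720.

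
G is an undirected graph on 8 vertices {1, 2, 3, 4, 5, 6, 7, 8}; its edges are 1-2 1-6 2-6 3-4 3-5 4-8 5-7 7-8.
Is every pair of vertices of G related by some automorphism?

G has two connected components, {3, 4, 5, 7, 8} and {1, 2, 6}; each is 2-regular, so G = C_5 ⊔ C_3. The orbit of 1 under Aut(G) is {1, 2, 6}, which does not contain 3, so G is not vertex-transitive.

No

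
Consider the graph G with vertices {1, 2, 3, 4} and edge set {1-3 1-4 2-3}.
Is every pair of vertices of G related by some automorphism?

No

Automorphisms preserve degree, but G has vertices of degree 1 and vertices of degree 2; no automorphism maps one to the other, so G is not vertex-transitive.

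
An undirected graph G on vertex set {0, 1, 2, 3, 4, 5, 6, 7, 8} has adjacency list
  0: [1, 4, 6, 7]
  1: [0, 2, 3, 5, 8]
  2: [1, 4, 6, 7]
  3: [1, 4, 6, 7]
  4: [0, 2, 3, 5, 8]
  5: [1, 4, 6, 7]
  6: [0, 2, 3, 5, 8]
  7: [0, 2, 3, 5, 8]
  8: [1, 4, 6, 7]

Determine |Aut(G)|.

2880

The vertices split by degree into {1, 4, 6, 7} (degree 5) and {0, 2, 3, 5, 8} (degree 4); every edge runs between the two parts, so G is the complete bipartite graph K_{4,5}. The parts have unequal sizes, so no automorphism swaps them; each part is permuted independently, giving S_5 × S_4 of order 5!·4! = 2880.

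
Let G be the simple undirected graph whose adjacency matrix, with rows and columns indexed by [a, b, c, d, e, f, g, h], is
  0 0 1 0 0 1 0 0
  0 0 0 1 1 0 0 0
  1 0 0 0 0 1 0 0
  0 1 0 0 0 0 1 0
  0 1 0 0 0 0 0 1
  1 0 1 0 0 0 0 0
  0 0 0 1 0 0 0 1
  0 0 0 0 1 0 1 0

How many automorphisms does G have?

60

G has two connected components, {b, d, e, g, h} and {a, c, f}; each is 2-regular, so G = C_5 ⊔ C_3. The components are non-isomorphic (different sizes), so Aut(G) = Aut(C_3) × Aut(C_5) = D_3 × D_5 of order 6·10 = 60.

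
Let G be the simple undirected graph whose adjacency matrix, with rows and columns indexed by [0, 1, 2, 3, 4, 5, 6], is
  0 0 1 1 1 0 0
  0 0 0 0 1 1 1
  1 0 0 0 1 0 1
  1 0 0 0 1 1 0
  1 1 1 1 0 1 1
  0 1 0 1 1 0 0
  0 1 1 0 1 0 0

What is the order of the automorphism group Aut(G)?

12

Vertex 4 is the unique vertex of degree 6; the remaining 6 vertices each have degree 3 and induce a cycle, so G is the wheel on 7 vertices with hub 4. With the hub fixed, the remaining symmetry is that of the rim cycle C_6, giving the dihedral group D_6.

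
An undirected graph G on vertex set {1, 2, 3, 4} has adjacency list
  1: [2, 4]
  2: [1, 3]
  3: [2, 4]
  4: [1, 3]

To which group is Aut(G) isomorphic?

Every vertex has degree 2 and the graph is connected, so G is the 4-cycle C_4. C_4 has 4 rotations and 4 reflections, so Aut(C_4) ≅ D_4 of order 8.

D_4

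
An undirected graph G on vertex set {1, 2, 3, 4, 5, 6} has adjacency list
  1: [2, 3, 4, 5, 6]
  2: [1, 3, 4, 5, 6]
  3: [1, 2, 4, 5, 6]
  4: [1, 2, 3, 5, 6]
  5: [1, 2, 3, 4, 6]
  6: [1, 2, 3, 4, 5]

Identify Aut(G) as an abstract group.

S_6

All 6 vertices are pairwise adjacent: G = K_6. Any permutation of the 6 vertices preserves K_6, so Aut(K_6) = S_6 of order 6! = 720.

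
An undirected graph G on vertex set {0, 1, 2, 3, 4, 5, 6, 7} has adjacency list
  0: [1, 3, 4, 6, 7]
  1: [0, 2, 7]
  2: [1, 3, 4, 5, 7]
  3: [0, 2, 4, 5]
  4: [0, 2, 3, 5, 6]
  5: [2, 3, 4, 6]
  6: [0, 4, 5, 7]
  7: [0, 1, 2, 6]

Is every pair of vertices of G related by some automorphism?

Vertex 1 is the only vertex of degree 3, so every automorphism fixes it; G is not vertex-transitive.

No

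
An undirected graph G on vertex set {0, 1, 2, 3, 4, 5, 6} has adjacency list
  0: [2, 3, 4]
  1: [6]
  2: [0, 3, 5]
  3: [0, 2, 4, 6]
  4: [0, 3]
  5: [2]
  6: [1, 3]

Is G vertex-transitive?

Vertex 3 is the only vertex of degree 4, so every automorphism fixes it; G is not vertex-transitive.

No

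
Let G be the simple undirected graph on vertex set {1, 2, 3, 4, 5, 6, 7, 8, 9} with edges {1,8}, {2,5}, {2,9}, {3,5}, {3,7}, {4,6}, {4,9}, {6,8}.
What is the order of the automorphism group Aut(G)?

The degree sequence is [1, 2, 2, 2, 2, 2, 1, 2, 2]; the two degree-1 vertices 1 and 7 are the ends of a path, so G = P_9. A path has exactly one nontrivial symmetry — reversal — giving Aut(G) of order 2.

2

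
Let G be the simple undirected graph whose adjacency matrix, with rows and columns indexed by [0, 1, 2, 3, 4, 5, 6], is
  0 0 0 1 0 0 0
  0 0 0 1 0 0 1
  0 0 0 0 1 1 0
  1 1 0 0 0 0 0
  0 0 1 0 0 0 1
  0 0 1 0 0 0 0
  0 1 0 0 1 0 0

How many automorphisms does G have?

2

The degree sequence is [1, 2, 2, 2, 2, 1, 2]; the two degree-1 vertices 0 and 5 are the ends of a path, so G = P_7. A path has exactly one nontrivial symmetry — reversal — giving Aut(G) of order 2.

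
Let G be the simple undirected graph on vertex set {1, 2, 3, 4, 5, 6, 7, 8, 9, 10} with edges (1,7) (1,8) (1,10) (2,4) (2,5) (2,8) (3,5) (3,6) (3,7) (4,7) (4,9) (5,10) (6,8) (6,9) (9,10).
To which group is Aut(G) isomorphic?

the symmetric group S_5

G is 3-regular on 10 vertices with no triangles and no 4-cycles (girth 5): this is the Petersen graph. Viewing the Petersen graph as the Kneser graph K(5,2) — vertices are 2-subsets of {1,…,5}, edges join disjoint pairs — its automorphisms are exactly the permutations of the 5-element set, so Aut ≅ S_5 of order 120.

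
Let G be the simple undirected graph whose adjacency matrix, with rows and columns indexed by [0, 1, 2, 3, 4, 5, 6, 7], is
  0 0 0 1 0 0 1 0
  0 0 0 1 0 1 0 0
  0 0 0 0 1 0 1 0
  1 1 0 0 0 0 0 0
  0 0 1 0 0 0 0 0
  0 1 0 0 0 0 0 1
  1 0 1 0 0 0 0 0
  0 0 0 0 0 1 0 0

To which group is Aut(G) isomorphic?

The degree sequence is [2, 2, 2, 2, 1, 2, 2, 1]; the two degree-1 vertices 4 and 7 are the ends of a path, so G = P_8. The only nontrivial automorphism of a path is the end-to-end reflection, so Aut(G) ≅ Z_2.

Z_2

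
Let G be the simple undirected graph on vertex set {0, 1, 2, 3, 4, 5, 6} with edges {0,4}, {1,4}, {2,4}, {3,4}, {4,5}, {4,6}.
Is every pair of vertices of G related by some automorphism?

No

Vertex 4 is the only vertex of degree 6, so every automorphism fixes it; G is not vertex-transitive.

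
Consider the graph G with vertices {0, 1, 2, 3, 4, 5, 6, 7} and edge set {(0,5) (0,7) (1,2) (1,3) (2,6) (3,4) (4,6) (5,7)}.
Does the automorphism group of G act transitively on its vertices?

No

G has two connected components, {1, 2, 3, 4, 6} and {0, 5, 7}; each is 2-regular, so G = C_5 ⊔ C_3. The orbit of 0 under Aut(G) is {0, 5, 7}, which does not contain 1, so G is not vertex-transitive.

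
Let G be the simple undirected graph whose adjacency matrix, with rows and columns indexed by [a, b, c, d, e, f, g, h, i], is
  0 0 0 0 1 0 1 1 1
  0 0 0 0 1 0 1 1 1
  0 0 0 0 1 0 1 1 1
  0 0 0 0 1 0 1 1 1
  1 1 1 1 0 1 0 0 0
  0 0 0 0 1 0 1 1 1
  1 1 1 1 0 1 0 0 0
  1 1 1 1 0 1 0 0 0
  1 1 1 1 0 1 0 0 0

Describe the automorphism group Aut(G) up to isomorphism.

The vertices split by degree into {e, g, h, i} (degree 5) and {a, b, c, d, f} (degree 4); every edge runs between the two parts, so G is the complete bipartite graph K_{4,5}. The parts have unequal sizes, so no automorphism swaps them; each part is permuted independently, giving S_5 × S_4 of order 5!·4! = 2880.

S_5 × S_4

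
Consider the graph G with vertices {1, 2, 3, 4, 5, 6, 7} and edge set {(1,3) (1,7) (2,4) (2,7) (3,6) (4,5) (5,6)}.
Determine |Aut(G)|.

14

G is 2-regular and connected on 7 vertices, i.e. the cycle C_7. The automorphisms of the 7-cycle are exactly the symmetries of a regular 7-gon: the dihedral group D_7, |D_7| = 14.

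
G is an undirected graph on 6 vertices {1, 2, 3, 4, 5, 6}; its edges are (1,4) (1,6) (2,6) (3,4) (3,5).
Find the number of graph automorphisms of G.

2

The degree sequence is [2, 1, 2, 2, 1, 2]; the two degree-1 vertices 2 and 5 are the ends of a path, so G = P_6. A path has exactly one nontrivial symmetry — reversal — giving Aut(G) of order 2.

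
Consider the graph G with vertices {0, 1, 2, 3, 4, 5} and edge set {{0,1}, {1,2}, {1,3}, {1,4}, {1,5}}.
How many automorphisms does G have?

Vertex 1 has degree 5 and every other vertex has degree 1, so G is the star K_{1,5} with centre 1. The 5 leaves are pairwise interchangeable while the centre is fixed, giving Aut(G) = S_5.

120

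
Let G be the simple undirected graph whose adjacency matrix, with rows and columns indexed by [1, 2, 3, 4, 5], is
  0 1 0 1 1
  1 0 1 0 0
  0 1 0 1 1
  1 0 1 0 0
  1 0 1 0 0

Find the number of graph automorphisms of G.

The vertices split by degree into {1, 3} (degree 3) and {2, 4, 5} (degree 2); every edge runs between the two parts, so G is the complete bipartite graph K_{2,3}. Automorphisms preserve the bipartition setwise (since the parts differ in size) and act as S_3 × S_2 within it; |Aut| = 12.

12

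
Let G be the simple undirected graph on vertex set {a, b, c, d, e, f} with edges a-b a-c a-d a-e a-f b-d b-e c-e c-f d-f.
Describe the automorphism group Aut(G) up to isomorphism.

the dihedral group of order 10

Vertex a is the unique vertex of degree 5; the remaining 5 vertices each have degree 3 and induce a cycle, so G is the wheel on 6 vertices with hub a. With the hub fixed, the remaining symmetry is that of the rim cycle C_5, giving the dihedral group D_5.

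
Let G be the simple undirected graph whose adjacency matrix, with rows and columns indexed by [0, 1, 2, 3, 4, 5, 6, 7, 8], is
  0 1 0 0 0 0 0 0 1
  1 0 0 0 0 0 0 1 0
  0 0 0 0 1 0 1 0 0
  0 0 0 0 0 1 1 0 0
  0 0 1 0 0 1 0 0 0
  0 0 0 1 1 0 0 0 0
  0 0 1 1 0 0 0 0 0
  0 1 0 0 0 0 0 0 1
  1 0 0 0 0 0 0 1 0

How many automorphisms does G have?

80

G has two connected components, {2, 3, 4, 5, 6} and {0, 1, 7, 8}; each is 2-regular, so G = C_5 ⊔ C_4. No automorphism exchanges components of different sizes, hence Aut(G) is the direct product D_4 × D_5, order 80.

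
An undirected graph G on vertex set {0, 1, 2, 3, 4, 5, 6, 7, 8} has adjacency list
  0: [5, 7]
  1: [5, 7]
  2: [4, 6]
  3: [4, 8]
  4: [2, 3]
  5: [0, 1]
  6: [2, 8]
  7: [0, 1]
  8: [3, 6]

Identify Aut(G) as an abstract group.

D_5 × D_4

G has two connected components, {2, 3, 4, 6, 8} and {0, 1, 5, 7}; each is 2-regular, so G = C_5 ⊔ C_4. No automorphism exchanges components of different sizes, hence Aut(G) is the direct product D_5 × D_4, order 80.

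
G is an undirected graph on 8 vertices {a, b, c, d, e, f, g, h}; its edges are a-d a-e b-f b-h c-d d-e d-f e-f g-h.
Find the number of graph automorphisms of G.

The degree sequence is [2, 2, 1, 4, 3, 3, 1, 2]. Checking the degree-preserving permutations of the vertex set shows that none except the identity preserves every edge, so Aut(G) is trivial.

1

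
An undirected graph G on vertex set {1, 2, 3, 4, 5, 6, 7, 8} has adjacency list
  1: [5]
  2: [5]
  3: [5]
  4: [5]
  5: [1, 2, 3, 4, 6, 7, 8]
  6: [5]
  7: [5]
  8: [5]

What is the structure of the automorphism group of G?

S_7

Vertex 5 has degree 7 and every other vertex has degree 1, so G is the star K_{1,7} with centre 5. The 7 leaves are pairwise interchangeable while the centre is fixed, giving Aut(G) = S_7.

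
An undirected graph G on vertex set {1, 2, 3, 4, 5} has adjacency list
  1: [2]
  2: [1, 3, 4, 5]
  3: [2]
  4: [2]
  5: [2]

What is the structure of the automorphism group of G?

the symmetric group on 4 letters

Vertex 2 has degree 4 and every other vertex has degree 1, so G is the star K_{1,4} with centre 2. Any automorphism fixes the centre and permutes the 4 leaves freely, so Aut(G) ≅ S_4 of order 4! = 24.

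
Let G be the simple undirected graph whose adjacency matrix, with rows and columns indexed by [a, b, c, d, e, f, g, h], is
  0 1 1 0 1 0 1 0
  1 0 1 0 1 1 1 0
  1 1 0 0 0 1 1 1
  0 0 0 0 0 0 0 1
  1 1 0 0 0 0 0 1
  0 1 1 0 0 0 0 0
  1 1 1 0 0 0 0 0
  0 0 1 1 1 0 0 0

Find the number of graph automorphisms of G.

1

The degree sequence is [4, 5, 5, 1, 3, 2, 3, 3]. Checking the degree-preserving permutations of the vertex set shows that none except the identity preserves every edge, so Aut(G) is trivial.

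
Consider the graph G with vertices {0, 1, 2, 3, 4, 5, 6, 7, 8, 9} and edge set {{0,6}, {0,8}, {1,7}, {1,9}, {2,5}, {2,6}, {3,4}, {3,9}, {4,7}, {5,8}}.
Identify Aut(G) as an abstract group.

D_5 ≀ Z_2

G has two connected components, {0, 2, 5, 6, 8} and {1, 3, 4, 7, 9}; each is 2-regular, so G = C_5 ⊔ C_5. Aut of a disjoint union of two copies of C_5 is the wreath product D_5 ≀ Z_2, of order 2·10² = 200.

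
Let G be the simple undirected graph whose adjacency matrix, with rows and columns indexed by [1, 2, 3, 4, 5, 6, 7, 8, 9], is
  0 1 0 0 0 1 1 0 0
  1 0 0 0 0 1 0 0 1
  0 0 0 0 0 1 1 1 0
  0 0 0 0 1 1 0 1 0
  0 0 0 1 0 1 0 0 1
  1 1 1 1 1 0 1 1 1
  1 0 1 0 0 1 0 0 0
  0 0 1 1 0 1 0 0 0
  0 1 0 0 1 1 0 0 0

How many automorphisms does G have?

16

Vertex 6 is the unique vertex of degree 8; the remaining 8 vertices each have degree 3 and induce a cycle, so G is the wheel on 9 vertices with hub 6. Every automorphism fixes the hub and acts on the rim 8-cycle, so Aut(G) ≅ Aut(C_8) = D_8 of order 16.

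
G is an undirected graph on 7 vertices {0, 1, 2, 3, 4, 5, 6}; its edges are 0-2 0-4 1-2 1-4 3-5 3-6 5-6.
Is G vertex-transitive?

G has two connected components, {0, 1, 2, 4} and {3, 5, 6}; each is 2-regular, so G = C_4 ⊔ C_3. The orbit of 0 under Aut(G) is {0, 1, 2, 4}, which does not contain 3, so G is not vertex-transitive.

No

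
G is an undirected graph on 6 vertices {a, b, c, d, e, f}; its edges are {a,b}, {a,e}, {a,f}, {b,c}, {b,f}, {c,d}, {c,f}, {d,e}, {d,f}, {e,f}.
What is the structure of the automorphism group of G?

the dihedral group of order 10

Vertex f is the unique vertex of degree 5; the remaining 5 vertices each have degree 3 and induce a cycle, so G is the wheel on 6 vertices with hub f. Every automorphism fixes the hub and acts on the rim 5-cycle, so Aut(G) ≅ Aut(C_5) = D_5 of order 10.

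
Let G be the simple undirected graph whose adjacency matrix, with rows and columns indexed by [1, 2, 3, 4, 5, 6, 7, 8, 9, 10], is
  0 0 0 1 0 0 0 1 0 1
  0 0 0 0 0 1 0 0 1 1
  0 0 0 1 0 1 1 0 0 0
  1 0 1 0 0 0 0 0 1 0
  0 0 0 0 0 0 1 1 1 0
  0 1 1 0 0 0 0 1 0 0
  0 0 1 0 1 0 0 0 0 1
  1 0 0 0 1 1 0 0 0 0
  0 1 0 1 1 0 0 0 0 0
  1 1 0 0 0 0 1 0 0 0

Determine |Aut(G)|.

G is 3-regular on 10 vertices with no triangles and no 4-cycles (girth 5): this is the Petersen graph. Viewing the Petersen graph as the Kneser graph K(5,2) — vertices are 2-subsets of {1,…,5}, edges join disjoint pairs — its automorphisms are exactly the permutations of the 5-element set, so Aut ≅ S_5 of order 120.

120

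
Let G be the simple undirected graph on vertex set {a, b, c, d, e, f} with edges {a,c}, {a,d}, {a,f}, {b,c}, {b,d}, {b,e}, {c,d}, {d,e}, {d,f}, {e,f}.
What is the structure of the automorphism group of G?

Vertex d is the unique vertex of degree 5; the remaining 5 vertices each have degree 3 and induce a cycle, so G is the wheel on 6 vertices with hub d. With the hub fixed, the remaining symmetry is that of the rim cycle C_5, giving the dihedral group D_5.

the dihedral group of order 10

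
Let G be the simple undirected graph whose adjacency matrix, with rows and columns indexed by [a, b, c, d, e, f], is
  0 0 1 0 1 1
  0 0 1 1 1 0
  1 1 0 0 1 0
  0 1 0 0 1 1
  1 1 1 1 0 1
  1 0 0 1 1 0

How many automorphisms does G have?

10

Vertex e is the unique vertex of degree 5; the remaining 5 vertices each have degree 3 and induce a cycle, so G is the wheel on 6 vertices with hub e. With the hub fixed, the remaining symmetry is that of the rim cycle C_5, giving the dihedral group D_5.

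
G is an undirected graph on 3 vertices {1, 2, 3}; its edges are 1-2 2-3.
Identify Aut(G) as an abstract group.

C_2

The degree sequence is [1, 2, 1]; the two degree-1 vertices 1 and 3 are the ends of a path, so G = P_3. A path has exactly one nontrivial symmetry — reversal — giving Aut(G) of order 2.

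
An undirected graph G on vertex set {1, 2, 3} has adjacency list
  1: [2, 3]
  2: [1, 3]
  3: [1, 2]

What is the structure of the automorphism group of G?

the symmetric group on 3 letters

Every vertex has degree 2, so G is the complete graph K_3. Any permutation of the 3 vertices preserves K_3, so Aut(K_3) = S_3 of order 3! = 6.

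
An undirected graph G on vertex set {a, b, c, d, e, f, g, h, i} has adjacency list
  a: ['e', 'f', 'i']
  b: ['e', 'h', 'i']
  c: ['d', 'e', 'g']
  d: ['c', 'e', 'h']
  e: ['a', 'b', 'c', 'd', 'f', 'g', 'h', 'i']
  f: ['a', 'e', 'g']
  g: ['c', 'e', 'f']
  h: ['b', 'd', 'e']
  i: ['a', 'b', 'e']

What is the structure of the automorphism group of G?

D_8

Vertex e is the unique vertex of degree 8; the remaining 8 vertices each have degree 3 and induce a cycle, so G is the wheel on 9 vertices with hub e. With the hub fixed, the remaining symmetry is that of the rim cycle C_8, giving the dihedral group D_8.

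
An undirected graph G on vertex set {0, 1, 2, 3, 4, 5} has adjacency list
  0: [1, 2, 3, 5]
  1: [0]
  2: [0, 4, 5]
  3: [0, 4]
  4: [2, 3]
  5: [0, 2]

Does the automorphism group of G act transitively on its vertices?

Vertex 0 is the only vertex of degree 4, so every automorphism fixes it; G is not vertex-transitive.

No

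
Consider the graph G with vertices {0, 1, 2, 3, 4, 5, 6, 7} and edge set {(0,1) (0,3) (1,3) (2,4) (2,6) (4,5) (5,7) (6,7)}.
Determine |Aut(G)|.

G has two connected components, {2, 4, 5, 6, 7} and {0, 1, 3}; each is 2-regular, so G = C_5 ⊔ C_3. No automorphism exchanges components of different sizes, hence Aut(G) is the direct product D_5 × D_3, order 60.

60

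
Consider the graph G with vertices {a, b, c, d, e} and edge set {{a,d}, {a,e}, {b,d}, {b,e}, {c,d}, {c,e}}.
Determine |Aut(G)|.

12

The vertices split by degree into {d, e} (degree 3) and {a, b, c} (degree 2); every edge runs between the two parts, so G is the complete bipartite graph K_{2,3}. Automorphisms preserve the bipartition setwise (since the parts differ in size) and act as S_2 × S_3 within it; |Aut| = 12.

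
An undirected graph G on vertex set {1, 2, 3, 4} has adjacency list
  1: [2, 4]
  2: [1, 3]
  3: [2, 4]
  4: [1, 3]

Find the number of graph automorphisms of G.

G is 2-regular and bipartite with parts {2, 4} and {1, 3} (each part is independent and every cross-pair is an edge), so G = K_{2,2}. Aut(K_{2,2}) is the wreath product S_2 ≀ Z_2: permute within each part, then optionally swap the parts; |Aut| = 2·(2!)² = 8.

8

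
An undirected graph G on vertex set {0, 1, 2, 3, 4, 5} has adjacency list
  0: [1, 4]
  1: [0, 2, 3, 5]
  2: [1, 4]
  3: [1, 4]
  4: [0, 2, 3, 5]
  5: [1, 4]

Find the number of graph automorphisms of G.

48

The vertices split by degree into {1, 4} (degree 4) and {0, 2, 3, 5} (degree 2); every edge runs between the two parts, so G is the complete bipartite graph K_{2,4}. The parts have unequal sizes, so no automorphism swaps them; each part is permuted independently, giving S_4 × S_2 of order 4!·2! = 48.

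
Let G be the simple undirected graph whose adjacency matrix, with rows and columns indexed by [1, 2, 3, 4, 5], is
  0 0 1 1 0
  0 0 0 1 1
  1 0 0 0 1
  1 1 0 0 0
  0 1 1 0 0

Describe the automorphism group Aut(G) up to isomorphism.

the dihedral group of order 10

Every vertex has degree 2 and the graph is connected, so G is the 5-cycle C_5. C_5 has 5 rotations and 5 reflections, so Aut(C_5) ≅ D_5 of order 10.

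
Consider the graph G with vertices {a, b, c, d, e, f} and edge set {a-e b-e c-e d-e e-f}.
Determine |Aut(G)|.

Vertex e has degree 5 and every other vertex has degree 1, so G is the star K_{1,5} with centre e. The 5 leaves are pairwise interchangeable while the centre is fixed, giving Aut(G) = S_5.

120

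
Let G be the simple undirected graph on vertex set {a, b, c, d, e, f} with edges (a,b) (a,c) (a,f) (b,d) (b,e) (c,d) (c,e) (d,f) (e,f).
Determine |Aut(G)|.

72

G is 3-regular and bipartite with parts {a, d, e} and {b, c, f} (each part is independent and every cross-pair is an edge), so G = K_{3,3}. Each part can be permuted independently (S_3 × S_3) and the two equal-size parts can also be swapped, giving (S_3 × S_3) ⋊ Z_2 of order 2·(3!)² = 72.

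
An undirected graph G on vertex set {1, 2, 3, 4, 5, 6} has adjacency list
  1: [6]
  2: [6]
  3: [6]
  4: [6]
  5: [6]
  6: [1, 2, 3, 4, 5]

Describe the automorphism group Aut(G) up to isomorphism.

S_5

Vertex 6 has degree 5 and every other vertex has degree 1, so G is the star K_{1,5} with centre 6. Any automorphism fixes the centre and permutes the 5 leaves freely, so Aut(G) ≅ S_5 of order 5! = 120.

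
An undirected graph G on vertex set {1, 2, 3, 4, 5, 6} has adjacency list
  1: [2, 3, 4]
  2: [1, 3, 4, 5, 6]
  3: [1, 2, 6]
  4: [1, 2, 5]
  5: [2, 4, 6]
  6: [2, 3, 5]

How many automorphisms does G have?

Vertex 2 is the unique vertex of degree 5; the remaining 5 vertices each have degree 3 and induce a cycle, so G is the wheel on 6 vertices with hub 2. Every automorphism fixes the hub and acts on the rim 5-cycle, so Aut(G) ≅ Aut(C_5) = D_5 of order 10.

10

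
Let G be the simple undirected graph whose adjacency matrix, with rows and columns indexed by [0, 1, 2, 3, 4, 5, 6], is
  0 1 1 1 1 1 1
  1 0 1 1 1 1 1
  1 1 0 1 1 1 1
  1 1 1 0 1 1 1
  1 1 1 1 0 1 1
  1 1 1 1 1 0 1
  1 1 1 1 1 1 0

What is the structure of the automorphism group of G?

S_7

All 7 vertices are pairwise adjacent: G = K_7. Any permutation of the 7 vertices preserves K_7, so Aut(K_7) = S_7 of order 7! = 5040.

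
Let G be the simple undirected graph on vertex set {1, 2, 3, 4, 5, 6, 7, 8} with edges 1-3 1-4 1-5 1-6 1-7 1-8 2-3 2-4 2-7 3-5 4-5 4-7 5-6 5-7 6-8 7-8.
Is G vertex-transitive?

Vertex 1 is the only vertex of degree 6, so every automorphism fixes it; G is not vertex-transitive.

No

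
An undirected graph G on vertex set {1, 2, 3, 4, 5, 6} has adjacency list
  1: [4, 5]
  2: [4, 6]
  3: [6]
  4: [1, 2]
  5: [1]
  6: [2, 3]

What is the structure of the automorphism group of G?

the cyclic group of order 2

The degree sequence is [2, 2, 1, 2, 1, 2]; the two degree-1 vertices 3 and 5 are the ends of a path, so G = P_6. The only nontrivial automorphism of a path is the end-to-end reflection, so Aut(G) ≅ Z_2.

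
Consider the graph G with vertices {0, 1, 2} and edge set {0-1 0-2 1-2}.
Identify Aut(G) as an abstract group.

Every vertex has degree 2, so G is the complete graph K_3. Every bijection on the vertex set is an automorphism of K_3; hence Aut(K_3) ≅ S_3, order 6.

the symmetric group on 3 letters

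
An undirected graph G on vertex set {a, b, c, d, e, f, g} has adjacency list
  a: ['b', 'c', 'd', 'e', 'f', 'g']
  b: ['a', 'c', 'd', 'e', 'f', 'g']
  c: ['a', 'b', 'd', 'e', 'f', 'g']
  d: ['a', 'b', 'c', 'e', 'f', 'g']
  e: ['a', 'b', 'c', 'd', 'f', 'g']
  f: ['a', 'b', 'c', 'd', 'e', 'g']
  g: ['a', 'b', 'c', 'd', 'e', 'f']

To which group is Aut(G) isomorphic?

All 7 vertices are pairwise adjacent: G = K_7. Any permutation of the 7 vertices preserves K_7, so Aut(K_7) = S_7 of order 7! = 5040.

the symmetric group on 7 letters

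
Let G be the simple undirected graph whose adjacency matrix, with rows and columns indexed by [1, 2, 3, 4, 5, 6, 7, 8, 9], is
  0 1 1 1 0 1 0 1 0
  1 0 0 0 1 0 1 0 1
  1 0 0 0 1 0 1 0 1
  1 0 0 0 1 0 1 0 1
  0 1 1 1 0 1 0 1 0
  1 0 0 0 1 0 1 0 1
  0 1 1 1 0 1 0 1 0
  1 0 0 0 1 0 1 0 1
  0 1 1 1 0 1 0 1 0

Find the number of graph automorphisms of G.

2880

The vertices split by degree into {1, 5, 7, 9} (degree 5) and {2, 3, 4, 6, 8} (degree 4); every edge runs between the two parts, so G is the complete bipartite graph K_{4,5}. Automorphisms preserve the bipartition setwise (since the parts differ in size) and act as S_4 × S_5 within it; |Aut| = 2880.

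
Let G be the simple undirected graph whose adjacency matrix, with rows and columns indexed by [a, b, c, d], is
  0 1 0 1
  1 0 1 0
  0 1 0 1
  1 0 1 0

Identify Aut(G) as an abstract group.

Z_2^2 ⋊ S_2

G is 2-regular and bipartite on 2^2 = 4 vertices with girth 4; it is the hypercube graph Q_2. Aut(Q_2) consists of the signed permutations of the 2 coordinate axes: 2! permutations times 2^2 sign flips, so |Aut| = 2^2·2! = 8.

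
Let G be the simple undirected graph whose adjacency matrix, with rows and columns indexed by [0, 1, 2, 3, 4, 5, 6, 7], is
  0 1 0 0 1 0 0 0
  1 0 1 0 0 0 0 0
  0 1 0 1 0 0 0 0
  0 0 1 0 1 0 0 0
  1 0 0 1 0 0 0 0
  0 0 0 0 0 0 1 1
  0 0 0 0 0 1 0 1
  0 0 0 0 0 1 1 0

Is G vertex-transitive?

G has two connected components, {0, 1, 2, 3, 4} and {5, 6, 7}; each is 2-regular, so G = C_5 ⊔ C_3. The orbit of 0 under Aut(G) is {0, 1, 2, 3, 4}, which does not contain 5, so G is not vertex-transitive.

No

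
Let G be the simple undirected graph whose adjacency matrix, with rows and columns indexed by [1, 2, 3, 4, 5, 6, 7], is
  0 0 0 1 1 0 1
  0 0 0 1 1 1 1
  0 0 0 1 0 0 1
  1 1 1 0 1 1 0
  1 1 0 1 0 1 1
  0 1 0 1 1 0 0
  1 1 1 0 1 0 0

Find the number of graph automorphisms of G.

The degree sequence is [3, 4, 2, 5, 5, 3, 4]. Checking the degree-preserving permutations of the vertex set shows that none except the identity preserves every edge, so Aut(G) is trivial.

1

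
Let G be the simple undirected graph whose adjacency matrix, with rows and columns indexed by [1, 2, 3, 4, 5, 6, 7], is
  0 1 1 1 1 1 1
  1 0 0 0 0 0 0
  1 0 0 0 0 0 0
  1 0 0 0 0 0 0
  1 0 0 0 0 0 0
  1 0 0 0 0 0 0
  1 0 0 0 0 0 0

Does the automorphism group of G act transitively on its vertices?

No

Vertex 1 is the only vertex of degree 6, so every automorphism fixes it; G is not vertex-transitive.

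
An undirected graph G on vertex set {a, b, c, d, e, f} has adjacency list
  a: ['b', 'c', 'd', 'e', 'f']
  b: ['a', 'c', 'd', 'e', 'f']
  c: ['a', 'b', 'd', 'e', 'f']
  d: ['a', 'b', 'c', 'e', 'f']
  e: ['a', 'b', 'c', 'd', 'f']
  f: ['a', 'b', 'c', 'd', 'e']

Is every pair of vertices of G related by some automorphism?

Yes

Every vertex has degree 5, so G is the complete graph K_6. Every bijection on the vertex set is an automorphism of K_6; hence Aut(K_6) ≅ S_6, order 720. This group acts transitively on the 6 vertices.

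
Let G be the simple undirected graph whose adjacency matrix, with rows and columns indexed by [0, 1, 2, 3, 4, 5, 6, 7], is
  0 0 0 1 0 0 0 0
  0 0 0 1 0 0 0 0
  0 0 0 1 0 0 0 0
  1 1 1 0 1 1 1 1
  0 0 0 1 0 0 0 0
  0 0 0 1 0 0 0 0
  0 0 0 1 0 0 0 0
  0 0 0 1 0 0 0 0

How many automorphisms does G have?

5040

Vertex 3 has degree 7 and every other vertex has degree 1, so G is the star K_{1,7} with centre 3. Any automorphism fixes the centre and permutes the 7 leaves freely, so Aut(G) ≅ S_7 of order 7! = 5040.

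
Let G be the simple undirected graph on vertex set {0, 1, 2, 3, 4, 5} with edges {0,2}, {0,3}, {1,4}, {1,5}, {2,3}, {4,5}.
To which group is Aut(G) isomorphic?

D_3 ≀ Z_2

G has two connected components, {0, 2, 3} and {1, 4, 5}; each is 2-regular, so G = C_3 ⊔ C_3. With two isomorphic components, Aut(G) = Aut(C_3) ≀ S_2 = (D_3 × D_3) ⋊ Z_2: permute each cycle by D_3, then optionally swap the two cycles. Order 2·(2·3)² = 72.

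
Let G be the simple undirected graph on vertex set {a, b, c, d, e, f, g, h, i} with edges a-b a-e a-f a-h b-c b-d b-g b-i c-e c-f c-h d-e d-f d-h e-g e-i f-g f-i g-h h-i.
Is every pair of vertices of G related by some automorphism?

No

Automorphisms preserve degree, but G has vertices of degree 4 and vertices of degree 5; no automorphism maps one to the other, so G is not vertex-transitive.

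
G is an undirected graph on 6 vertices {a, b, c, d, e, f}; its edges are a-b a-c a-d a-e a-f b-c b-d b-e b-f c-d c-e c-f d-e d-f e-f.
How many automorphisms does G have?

All 6 vertices are pairwise adjacent: G = K_6. Every bijection on the vertex set is an automorphism of K_6; hence Aut(K_6) ≅ S_6, order 720.

720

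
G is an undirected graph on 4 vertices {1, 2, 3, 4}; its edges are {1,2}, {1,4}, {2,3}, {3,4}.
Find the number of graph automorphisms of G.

8

G is 2-regular and bipartite on 2^2 = 4 vertices with girth 4; it is the hypercube graph Q_2. Aut(Q_2) consists of the signed permutations of the 2 coordinate axes: 2! permutations times 2^2 sign flips, so |Aut| = 2^2·2! = 8.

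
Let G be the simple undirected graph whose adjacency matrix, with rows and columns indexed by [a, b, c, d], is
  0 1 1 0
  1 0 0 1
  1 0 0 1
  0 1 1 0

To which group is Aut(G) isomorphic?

G is 2-regular and bipartite with parts {a, d} and {b, c} (each part is independent and every cross-pair is an edge), so G = K_{2,2}. Each part can be permuted independently (S_2 × S_2) and the two equal-size parts can also be swapped, giving (S_2 × S_2) ⋊ Z_2 of order 2·(2!)² = 8.

S_2 ≀ Z_2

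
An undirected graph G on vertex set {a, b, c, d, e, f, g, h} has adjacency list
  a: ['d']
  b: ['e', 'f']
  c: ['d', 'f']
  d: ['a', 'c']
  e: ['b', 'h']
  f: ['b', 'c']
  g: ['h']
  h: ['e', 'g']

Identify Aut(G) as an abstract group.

The degree sequence is [1, 2, 2, 2, 2, 2, 1, 2]; the two degree-1 vertices a and g are the ends of a path, so G = P_8. The only nontrivial automorphism of a path is the end-to-end reflection, so Aut(G) ≅ Z_2.

C_2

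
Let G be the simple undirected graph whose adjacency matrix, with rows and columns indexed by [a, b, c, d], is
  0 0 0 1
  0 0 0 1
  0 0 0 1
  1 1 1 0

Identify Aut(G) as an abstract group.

the symmetric group on 3 letters

Vertex d has degree 3 and every other vertex has degree 1, so G is the star K_{1,3} with centre d. The 3 leaves are pairwise interchangeable while the centre is fixed, giving Aut(G) = S_3.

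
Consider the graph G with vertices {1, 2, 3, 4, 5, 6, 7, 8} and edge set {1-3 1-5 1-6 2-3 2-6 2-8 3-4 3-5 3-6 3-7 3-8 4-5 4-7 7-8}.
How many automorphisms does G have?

Vertex 3 is the unique vertex of degree 7; the remaining 7 vertices each have degree 3 and induce a cycle, so G is the wheel on 8 vertices with hub 3. Every automorphism fixes the hub and acts on the rim 7-cycle, so Aut(G) ≅ Aut(C_7) = D_7 of order 14.

14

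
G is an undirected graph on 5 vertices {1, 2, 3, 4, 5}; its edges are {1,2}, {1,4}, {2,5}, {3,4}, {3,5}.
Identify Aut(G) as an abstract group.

the dihedral group of order 10

G is 2-regular and connected on 5 vertices, i.e. the cycle C_5. C_5 has 5 rotations and 5 reflections, so Aut(C_5) ≅ D_5 of order 10.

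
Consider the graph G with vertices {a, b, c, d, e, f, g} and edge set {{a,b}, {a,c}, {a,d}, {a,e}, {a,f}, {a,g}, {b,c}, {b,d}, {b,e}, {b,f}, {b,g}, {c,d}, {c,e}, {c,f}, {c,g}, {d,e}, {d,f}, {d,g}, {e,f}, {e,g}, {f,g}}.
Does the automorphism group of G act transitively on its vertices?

All 7 vertices are pairwise adjacent: G = K_7. Any permutation of the 7 vertices preserves K_7, so Aut(K_7) = S_7 of order 7! = 5040. This group acts transitively on the 7 vertices.

Yes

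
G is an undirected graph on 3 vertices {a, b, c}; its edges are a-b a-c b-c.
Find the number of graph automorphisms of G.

6

All 3 vertices are pairwise adjacent: G = K_3. Every bijection on the vertex set is an automorphism of K_3; hence Aut(K_3) ≅ S_3, order 6.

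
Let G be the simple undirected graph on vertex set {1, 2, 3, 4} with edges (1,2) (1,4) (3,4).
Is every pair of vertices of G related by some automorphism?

Automorphisms preserve degree, but G has vertices of degree 1 and vertices of degree 2; no automorphism maps one to the other, so G is not vertex-transitive.

No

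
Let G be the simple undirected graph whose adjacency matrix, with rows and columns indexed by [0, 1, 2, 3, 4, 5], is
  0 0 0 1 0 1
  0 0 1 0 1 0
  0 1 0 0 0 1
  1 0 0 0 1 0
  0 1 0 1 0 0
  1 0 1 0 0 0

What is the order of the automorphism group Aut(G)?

G is 2-regular and connected on 6 vertices, i.e. the cycle C_6. The automorphisms of the 6-cycle are exactly the symmetries of a regular 6-gon: the dihedral group D_6, |D_6| = 12.

12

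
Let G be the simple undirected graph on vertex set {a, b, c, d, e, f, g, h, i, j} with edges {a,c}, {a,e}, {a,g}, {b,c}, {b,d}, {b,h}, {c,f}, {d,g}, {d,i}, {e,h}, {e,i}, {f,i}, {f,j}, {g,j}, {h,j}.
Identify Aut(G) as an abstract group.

G is 3-regular on 10 vertices with no triangles and no 4-cycles (girth 5): this is the Petersen graph. It is a classical fact that the Petersen graph has automorphism group S_5 (order 120), arising from its description as the Kneser graph K(5,2).

the symmetric group S_5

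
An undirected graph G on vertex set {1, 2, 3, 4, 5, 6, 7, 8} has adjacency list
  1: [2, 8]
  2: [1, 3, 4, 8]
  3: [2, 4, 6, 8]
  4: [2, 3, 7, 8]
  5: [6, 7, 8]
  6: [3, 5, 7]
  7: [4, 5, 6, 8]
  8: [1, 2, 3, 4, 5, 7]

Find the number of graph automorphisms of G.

Degrees alone do not determine every vertex (e.g. 2 and 3 both have degree 4), but their neighbour-degree multisets differ: N(2) has degrees [2, 4, 4, 6] while N(3) has degrees [3, 4, 4, 6]. Repeating this refinement separates all vertices, so the only automorphism is the identity.

1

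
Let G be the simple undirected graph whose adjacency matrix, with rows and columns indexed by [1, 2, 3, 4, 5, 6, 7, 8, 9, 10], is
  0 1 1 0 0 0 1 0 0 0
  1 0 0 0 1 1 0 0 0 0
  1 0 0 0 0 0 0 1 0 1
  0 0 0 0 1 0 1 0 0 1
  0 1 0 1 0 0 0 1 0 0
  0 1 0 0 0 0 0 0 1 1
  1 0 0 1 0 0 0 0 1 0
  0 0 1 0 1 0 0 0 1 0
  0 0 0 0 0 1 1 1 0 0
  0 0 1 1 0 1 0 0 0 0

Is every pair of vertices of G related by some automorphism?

G is 3-regular on 10 vertices with no triangles and no 4-cycles (girth 5): this is the Petersen graph. It is a classical fact that the Petersen graph has automorphism group S_5 (order 120), arising from its description as the Kneser graph K(5,2). Under this action every vertex can be carried to every other, so G is vertex-transitive.

Yes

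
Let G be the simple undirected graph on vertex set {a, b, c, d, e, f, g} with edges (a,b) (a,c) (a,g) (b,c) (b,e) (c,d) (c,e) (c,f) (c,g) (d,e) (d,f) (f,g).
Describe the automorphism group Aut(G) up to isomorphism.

Vertex c is the unique vertex of degree 6; the remaining 6 vertices each have degree 3 and induce a cycle, so G is the wheel on 7 vertices with hub c. With the hub fixed, the remaining symmetry is that of the rim cycle C_6, giving the dihedral group D_6.

D_6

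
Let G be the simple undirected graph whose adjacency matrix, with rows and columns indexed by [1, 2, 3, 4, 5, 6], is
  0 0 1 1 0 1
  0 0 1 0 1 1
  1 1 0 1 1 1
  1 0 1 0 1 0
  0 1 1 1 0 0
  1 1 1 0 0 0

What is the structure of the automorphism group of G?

Vertex 3 is the unique vertex of degree 5; the remaining 5 vertices each have degree 3 and induce a cycle, so G is the wheel on 6 vertices with hub 3. With the hub fixed, the remaining symmetry is that of the rim cycle C_5, giving the dihedral group D_5.

D_5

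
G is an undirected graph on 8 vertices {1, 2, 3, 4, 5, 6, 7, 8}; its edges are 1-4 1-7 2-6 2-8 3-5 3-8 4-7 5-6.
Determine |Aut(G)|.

60

G has two connected components, {2, 3, 5, 6, 8} and {1, 4, 7}; each is 2-regular, so G = C_5 ⊔ C_3. The components are non-isomorphic (different sizes), so Aut(G) = Aut(C_5) × Aut(C_3) = D_5 × D_3 of order 10·6 = 60.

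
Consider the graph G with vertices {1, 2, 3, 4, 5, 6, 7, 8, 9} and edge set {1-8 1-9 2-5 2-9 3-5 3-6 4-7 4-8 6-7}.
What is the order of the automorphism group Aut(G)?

18

Every vertex has degree 2 and the graph is connected, so G is the 9-cycle C_9. The automorphisms of the 9-cycle are exactly the symmetries of a regular 9-gon: the dihedral group D_9, |D_9| = 18.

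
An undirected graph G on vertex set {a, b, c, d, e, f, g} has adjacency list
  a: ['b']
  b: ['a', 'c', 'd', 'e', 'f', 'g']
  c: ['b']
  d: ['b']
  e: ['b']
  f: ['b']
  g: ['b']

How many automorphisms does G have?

720

Vertex b has degree 6 and every other vertex has degree 1, so G is the star K_{1,6} with centre b. The 6 leaves are pairwise interchangeable while the centre is fixed, giving Aut(G) = S_6.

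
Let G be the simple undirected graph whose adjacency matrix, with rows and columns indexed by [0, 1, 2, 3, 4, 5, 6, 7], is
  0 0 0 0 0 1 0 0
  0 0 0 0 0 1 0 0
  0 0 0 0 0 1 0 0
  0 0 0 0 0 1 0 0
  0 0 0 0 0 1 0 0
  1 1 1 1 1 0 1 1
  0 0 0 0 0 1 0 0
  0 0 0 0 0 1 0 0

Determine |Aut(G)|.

5040

Vertex 5 has degree 7 and every other vertex has degree 1, so G is the star K_{1,7} with centre 5. Any automorphism fixes the centre and permutes the 7 leaves freely, so Aut(G) ≅ S_7 of order 7! = 5040.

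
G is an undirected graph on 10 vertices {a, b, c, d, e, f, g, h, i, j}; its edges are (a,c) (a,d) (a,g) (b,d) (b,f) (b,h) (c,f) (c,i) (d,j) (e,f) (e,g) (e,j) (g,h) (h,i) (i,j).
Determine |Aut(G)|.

G is 3-regular on 10 vertices with no triangles and no 4-cycles (girth 5): this is the Petersen graph. It is a classical fact that the Petersen graph has automorphism group S_5 (order 120), arising from its description as the Kneser graph K(5,2).

120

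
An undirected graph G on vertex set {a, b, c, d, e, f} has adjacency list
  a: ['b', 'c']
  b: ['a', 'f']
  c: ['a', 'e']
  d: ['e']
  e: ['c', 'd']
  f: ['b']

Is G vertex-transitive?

Automorphisms preserve degree, but G has vertices of degree 1 and vertices of degree 2; no automorphism maps one to the other, so G is not vertex-transitive.

No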